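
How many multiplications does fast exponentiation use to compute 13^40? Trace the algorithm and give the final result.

Computing 13^40 by squaring (build up from 13^1; each line after the first costs one multiplication):

13^1 = 13
13^2 = (13^1)^2 = 13^2 = 169
13^4 = (13^2)^2 = 169^2 = 28561
13^5 = 13 * 13^4 = 13 * 28561 = 371293
13^10 = (13^5)^2 = 371293^2 = 137858491849
13^20 = (13^10)^2 = 137858491849^2 = 19004963774880799438801
13^40 = (13^20)^2 = 19004963774880799438801^2 = 361188648084531445929920877641340156544317601

Result: 361188648084531445929920877641340156544317601
Multiplications needed: 6 (6 lines after 13^1)

13^40 = 361188648084531445929920877641340156544317601. Using exponentiation by squaring, this requires 6 multiplications. The key idea: if the exponent is even, square the half-power; if odd, multiply by the base once.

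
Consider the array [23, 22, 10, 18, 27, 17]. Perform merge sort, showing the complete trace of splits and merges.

Merge sort trace:

Split: [23, 22, 10, 18, 27, 17] -> [23, 22, 10] and [18, 27, 17]
  Split: [23, 22, 10] -> [23] and [22, 10]
    Split: [22, 10] -> [22] and [10]
    Merge: [22] + [10] -> [10, 22]
  Merge: [23] + [10, 22] -> [10, 22, 23]
  Split: [18, 27, 17] -> [18] and [27, 17]
    Split: [27, 17] -> [27] and [17]
    Merge: [27] + [17] -> [17, 27]
  Merge: [18] + [17, 27] -> [17, 18, 27]
Merge: [10, 22, 23] + [17, 18, 27] -> [10, 17, 18, 22, 23, 27]

Final sorted array: [10, 17, 18, 22, 23, 27]

The merge sort proceeds by recursively splitting the array and merging sorted halves.
After all merges, the sorted array is [10, 17, 18, 22, 23, 27].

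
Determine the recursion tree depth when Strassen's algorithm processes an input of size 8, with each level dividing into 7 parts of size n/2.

For divide and conquer with division factor 2:

Problem sizes at each level:
Level 0: 8
Level 1: 4
Level 2: 2
Level 3: 1

The root is level 0 and the size-1 base case is level 3 (the tree spans levels 0 through 3, i.e. 4 levels counting the root), so the depth is the number of divisions: log_2(8) = 3

The recursion tree depth is log_2(8) = 3. At each level, the problem size is divided by 2, so it takes 3 divisions to reduce to a base case of size 1. The algorithm makes 7 recursive calls at each level.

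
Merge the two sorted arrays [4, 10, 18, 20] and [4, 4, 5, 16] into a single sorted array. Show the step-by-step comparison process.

Merging process:

Compare 4 vs 4: take 4 from left. Merged: [4]
Compare 10 vs 4: take 4 from right. Merged: [4, 4]
Compare 10 vs 4: take 4 from right. Merged: [4, 4, 4]
Compare 10 vs 5: take 5 from right. Merged: [4, 4, 4, 5]
Compare 10 vs 16: take 10 from left. Merged: [4, 4, 4, 5, 10]
Compare 18 vs 16: take 16 from right. Merged: [4, 4, 4, 5, 10, 16]
Append remaining from left: [18, 20]. Merged: [4, 4, 4, 5, 10, 16, 18, 20]

Final merged array: [4, 4, 4, 5, 10, 16, 18, 20]
Total comparisons: 6

The merged array is [4, 4, 4, 5, 10, 16, 18, 20], requiring 6 comparisons. The merge step runs in O(n) time where n is the total number of elements.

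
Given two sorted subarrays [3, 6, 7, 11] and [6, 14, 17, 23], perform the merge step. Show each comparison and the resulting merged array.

Merging process:

Compare 3 vs 6: take 3 from left. Merged: [3]
Compare 6 vs 6: take 6 from left. Merged: [3, 6]
Compare 7 vs 6: take 6 from right. Merged: [3, 6, 6]
Compare 7 vs 14: take 7 from left. Merged: [3, 6, 6, 7]
Compare 11 vs 14: take 11 from left. Merged: [3, 6, 6, 7, 11]
Append remaining from right: [14, 17, 23]. Merged: [3, 6, 6, 7, 11, 14, 17, 23]

Final merged array: [3, 6, 6, 7, 11, 14, 17, 23]
Total comparisons: 5

The merged array is [3, 6, 6, 7, 11, 14, 17, 23], requiring 5 comparisons. The merge step runs in O(n) time where n is the total number of elements.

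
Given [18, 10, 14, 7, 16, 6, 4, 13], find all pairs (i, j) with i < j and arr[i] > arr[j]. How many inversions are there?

Finding inversions in [18, 10, 14, 7, 16, 6, 4, 13]:

(0, 1): arr[0]=18 > arr[1]=10
(0, 2): arr[0]=18 > arr[2]=14
(0, 3): arr[0]=18 > arr[3]=7
(0, 4): arr[0]=18 > arr[4]=16
(0, 5): arr[0]=18 > arr[5]=6
(0, 6): arr[0]=18 > arr[6]=4
(0, 7): arr[0]=18 > arr[7]=13
(1, 3): arr[1]=10 > arr[3]=7
(1, 5): arr[1]=10 > arr[5]=6
(1, 6): arr[1]=10 > arr[6]=4
(2, 3): arr[2]=14 > arr[3]=7
(2, 5): arr[2]=14 > arr[5]=6
(2, 6): arr[2]=14 > arr[6]=4
(2, 7): arr[2]=14 > arr[7]=13
(3, 5): arr[3]=7 > arr[5]=6
(3, 6): arr[3]=7 > arr[6]=4
(4, 5): arr[4]=16 > arr[5]=6
(4, 6): arr[4]=16 > arr[6]=4
(4, 7): arr[4]=16 > arr[7]=13
(5, 6): arr[5]=6 > arr[6]=4

Total inversions: 20

The array has 20 inversion(s): (0,1), (0,2), (0,3), (0,4), (0,5), (0,6), (0,7), (1,3), (1,5), (1,6), (2,3), (2,5), (2,6), (2,7), (3,5), (3,6), (4,5), (4,6), (4,7), (5,6). Each pair (i,j) satisfies i < j and arr[i] > arr[j].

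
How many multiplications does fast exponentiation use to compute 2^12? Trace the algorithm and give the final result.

Computing 2^12 by squaring (build up from 2^1; each line after the first costs one multiplication):

2^1 = 2
2^2 = (2^1)^2 = 2^2 = 4
2^3 = 2 * 2^2 = 2 * 4 = 8
2^6 = (2^3)^2 = 8^2 = 64
2^12 = (2^6)^2 = 64^2 = 4096

Result: 4096
Multiplications needed: 4 (4 lines after 2^1)

2^12 = 4096. Using exponentiation by squaring, this requires 4 multiplications. The key idea: if the exponent is even, square the half-power; if odd, multiply by the base once.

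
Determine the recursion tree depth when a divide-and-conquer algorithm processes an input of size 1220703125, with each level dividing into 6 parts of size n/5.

For divide and conquer with division factor 5:

Problem sizes at each level:
Level 0: 1220703125
Level 1: 244140625
Level 2: 48828125
Level 3: 9765625
Level 4: 1953125
Level 5: 390625
Level 6: 78125
Level 7: 15625
Level 8: 3125
Level 9: 625
Level 10: 125
Level 11: 25
Level 12: 5
Level 13: 1

The root is level 0 and the size-1 base case is level 13 (the tree spans levels 0 through 13, i.e. 14 levels counting the root), so the depth is the number of divisions: log_5(1220703125) = 13

The recursion tree depth is log_5(1220703125) = 13. At each level, the problem size is divided by 5, so it takes 13 divisions to reduce to a base case of size 1. The algorithm makes 6 recursive calls at each level.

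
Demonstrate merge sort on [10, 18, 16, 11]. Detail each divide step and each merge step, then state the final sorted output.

Merge sort trace:

Split: [10, 18, 16, 11] -> [10, 18] and [16, 11]
  Split: [10, 18] -> [10] and [18]
  Merge: [10] + [18] -> [10, 18]
  Split: [16, 11] -> [16] and [11]
  Merge: [16] + [11] -> [11, 16]
Merge: [10, 18] + [11, 16] -> [10, 11, 16, 18]

Final sorted array: [10, 11, 16, 18]

The merge sort proceeds by recursively splitting the array and merging sorted halves.
After all merges, the sorted array is [10, 11, 16, 18].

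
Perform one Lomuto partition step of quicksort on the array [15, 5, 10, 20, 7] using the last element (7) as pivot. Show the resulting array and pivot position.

Lomuto partition with pivot = 7:

Initial array: [15, 5, 10, 20, 7]

arr[0]=15 > 7: no swap
arr[1]=5 <= 7: swap with position 0, array becomes [5, 15, 10, 20, 7]
arr[2]=10 > 7: no swap
arr[3]=20 > 7: no swap

Place pivot at position 1: [5, 7, 10, 20, 15]
Pivot position: 1

After partitioning with pivot 7, the array becomes [5, 7, 10, 20, 15]. The pivot is placed at index 1. All elements to the left of the pivot are <= 7, and all elements to the right are > 7.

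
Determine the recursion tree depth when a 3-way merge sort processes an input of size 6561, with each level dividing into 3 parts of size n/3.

For divide and conquer with division factor 3:

Problem sizes at each level:
Level 0: 6561
Level 1: 2187
Level 2: 729
Level 3: 243
Level 4: 81
Level 5: 27
Level 6: 9
Level 7: 3
Level 8: 1

The root is level 0 and the size-1 base case is level 8 (the tree spans levels 0 through 8, i.e. 9 levels counting the root), so the depth is the number of divisions: log_3(6561) = 8

The recursion tree depth is log_3(6561) = 8. At each level, the problem size is divided by 3, so it takes 8 divisions to reduce to a base case of size 1. The algorithm makes 3 recursive calls at each level.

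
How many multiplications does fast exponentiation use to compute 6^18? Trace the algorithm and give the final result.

Computing 6^18 by squaring (build up from 6^1; each line after the first costs one multiplication):

6^1 = 6
6^2 = (6^1)^2 = 6^2 = 36
6^4 = (6^2)^2 = 36^2 = 1296
6^8 = (6^4)^2 = 1296^2 = 1679616
6^9 = 6 * 6^8 = 6 * 1679616 = 10077696
6^18 = (6^9)^2 = 10077696^2 = 101559956668416

Result: 101559956668416
Multiplications needed: 5 (5 lines after 6^1)

6^18 = 101559956668416. Using exponentiation by squaring, this requires 5 multiplications. The key idea: if the exponent is even, square the half-power; if odd, multiply by the base once.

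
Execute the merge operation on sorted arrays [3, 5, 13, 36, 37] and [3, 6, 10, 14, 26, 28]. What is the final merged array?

Merging process:

Compare 3 vs 3: take 3 from left. Merged: [3]
Compare 5 vs 3: take 3 from right. Merged: [3, 3]
Compare 5 vs 6: take 5 from left. Merged: [3, 3, 5]
Compare 13 vs 6: take 6 from right. Merged: [3, 3, 5, 6]
Compare 13 vs 10: take 10 from right. Merged: [3, 3, 5, 6, 10]
Compare 13 vs 14: take 13 from left. Merged: [3, 3, 5, 6, 10, 13]
Compare 36 vs 14: take 14 from right. Merged: [3, 3, 5, 6, 10, 13, 14]
Compare 36 vs 26: take 26 from right. Merged: [3, 3, 5, 6, 10, 13, 14, 26]
Compare 36 vs 28: take 28 from right. Merged: [3, 3, 5, 6, 10, 13, 14, 26, 28]
Append remaining from left: [36, 37]. Merged: [3, 3, 5, 6, 10, 13, 14, 26, 28, 36, 37]

Final merged array: [3, 3, 5, 6, 10, 13, 14, 26, 28, 36, 37]
Total comparisons: 9

The merged array is [3, 3, 5, 6, 10, 13, 14, 26, 28, 36, 37], requiring 9 comparisons. The merge step runs in O(n) time where n is the total number of elements.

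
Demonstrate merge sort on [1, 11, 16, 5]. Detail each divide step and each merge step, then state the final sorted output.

Merge sort trace:

Split: [1, 11, 16, 5] -> [1, 11] and [16, 5]
  Split: [1, 11] -> [1] and [11]
  Merge: [1] + [11] -> [1, 11]
  Split: [16, 5] -> [16] and [5]
  Merge: [16] + [5] -> [5, 16]
Merge: [1, 11] + [5, 16] -> [1, 5, 11, 16]

Final sorted array: [1, 5, 11, 16]

The merge sort proceeds by recursively splitting the array and merging sorted halves.
After all merges, the sorted array is [1, 5, 11, 16].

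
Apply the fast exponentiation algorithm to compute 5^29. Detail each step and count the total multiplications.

Computing 5^29 by squaring (build up from 5^1; each line after the first costs one multiplication):

5^1 = 5
5^2 = (5^1)^2 = 5^2 = 25
5^3 = 5 * 5^2 = 5 * 25 = 125
5^6 = (5^3)^2 = 125^2 = 15625
5^7 = 5 * 5^6 = 5 * 15625 = 78125
5^14 = (5^7)^2 = 78125^2 = 6103515625
5^28 = (5^14)^2 = 6103515625^2 = 37252902984619140625
5^29 = 5 * 5^28 = 5 * 37252902984619140625 = 186264514923095703125

Result: 186264514923095703125
Multiplications needed: 7 (7 lines after 5^1)

5^29 = 186264514923095703125. Using exponentiation by squaring, this requires 7 multiplications. The key idea: if the exponent is even, square the half-power; if odd, multiply by the base once.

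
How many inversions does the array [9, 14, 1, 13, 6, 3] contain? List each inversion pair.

Finding inversions in [9, 14, 1, 13, 6, 3]:

(0, 2): arr[0]=9 > arr[2]=1
(0, 4): arr[0]=9 > arr[4]=6
(0, 5): arr[0]=9 > arr[5]=3
(1, 2): arr[1]=14 > arr[2]=1
(1, 3): arr[1]=14 > arr[3]=13
(1, 4): arr[1]=14 > arr[4]=6
(1, 5): arr[1]=14 > arr[5]=3
(3, 4): arr[3]=13 > arr[4]=6
(3, 5): arr[3]=13 > arr[5]=3
(4, 5): arr[4]=6 > arr[5]=3

Total inversions: 10

The array has 10 inversion(s): (0,2), (0,4), (0,5), (1,2), (1,3), (1,4), (1,5), (3,4), (3,5), (4,5). Each pair (i,j) satisfies i < j and arr[i] > arr[j].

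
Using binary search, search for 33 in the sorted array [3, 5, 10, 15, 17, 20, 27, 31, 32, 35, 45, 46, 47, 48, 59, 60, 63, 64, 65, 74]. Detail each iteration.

Binary search for 33 in [3, 5, 10, 15, 17, 20, 27, 31, 32, 35, 45, 46, 47, 48, 59, 60, 63, 64, 65, 74]:

lo=0, hi=19, mid=9, arr[mid]=35 -> 35 > 33, search left half
lo=0, hi=8, mid=4, arr[mid]=17 -> 17 < 33, search right half
lo=5, hi=8, mid=6, arr[mid]=27 -> 27 < 33, search right half
lo=7, hi=8, mid=7, arr[mid]=31 -> 31 < 33, search right half
lo=8, hi=8, mid=8, arr[mid]=32 -> 32 < 33, search right half
lo=9 > hi=8, target 33 not found

Binary search determines that 33 is not in the array after 5 comparisons. The search space was exhausted without finding the target.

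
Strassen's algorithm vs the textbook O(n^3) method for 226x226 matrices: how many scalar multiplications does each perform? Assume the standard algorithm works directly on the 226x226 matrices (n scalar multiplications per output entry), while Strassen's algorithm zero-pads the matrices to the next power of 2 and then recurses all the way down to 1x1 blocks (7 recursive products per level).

Matrix multiplication for 226x226 matrices:

Strassen's algorithm requires power-of-2 dimensions. Pad 226x226 to 256x256 (next power of 2).

Standard algorithm: 226^3 = 11543176 multiplications
Strassen's algorithm: 7^(log2(256)) = 7^8 = 5764801 multiplications
Savings: 11543176 - 5764801 = 5778375 multiplications

Standard: 11543176 multiplications (226^3). Strassen: 5764801 multiplications (7^8, after padding to 256x256). Strassen reduces 8 recursive multiplications to 7 at each level.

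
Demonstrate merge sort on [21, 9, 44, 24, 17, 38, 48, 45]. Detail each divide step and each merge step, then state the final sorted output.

Merge sort trace:

Split: [21, 9, 44, 24, 17, 38, 48, 45] -> [21, 9, 44, 24] and [17, 38, 48, 45]
  Split: [21, 9, 44, 24] -> [21, 9] and [44, 24]
    Split: [21, 9] -> [21] and [9]
    Merge: [21] + [9] -> [9, 21]
    Split: [44, 24] -> [44] and [24]
    Merge: [44] + [24] -> [24, 44]
  Merge: [9, 21] + [24, 44] -> [9, 21, 24, 44]
  Split: [17, 38, 48, 45] -> [17, 38] and [48, 45]
    Split: [17, 38] -> [17] and [38]
    Merge: [17] + [38] -> [17, 38]
    Split: [48, 45] -> [48] and [45]
    Merge: [48] + [45] -> [45, 48]
  Merge: [17, 38] + [45, 48] -> [17, 38, 45, 48]
Merge: [9, 21, 24, 44] + [17, 38, 45, 48] -> [9, 17, 21, 24, 38, 44, 45, 48]

Final sorted array: [9, 17, 21, 24, 38, 44, 45, 48]

The merge sort proceeds by recursively splitting the array and merging sorted halves.
After all merges, the sorted array is [9, 17, 21, 24, 38, 44, 45, 48].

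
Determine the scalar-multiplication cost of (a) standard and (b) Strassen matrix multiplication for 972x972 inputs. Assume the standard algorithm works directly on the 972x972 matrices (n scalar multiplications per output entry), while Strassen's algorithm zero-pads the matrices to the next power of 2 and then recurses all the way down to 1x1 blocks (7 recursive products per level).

Matrix multiplication for 972x972 matrices:

Strassen's algorithm requires power-of-2 dimensions. Pad 972x972 to 1024x1024 (next power of 2).

Standard algorithm: 972^3 = 918330048 multiplications
Strassen's algorithm: 7^(log2(1024)) = 7^10 = 282475249 multiplications
Savings: 918330048 - 282475249 = 635854799 multiplications

Standard: 918330048 multiplications (972^3). Strassen: 282475249 multiplications (7^10, after padding to 1024x1024). Strassen reduces 8 recursive multiplications to 7 at each level.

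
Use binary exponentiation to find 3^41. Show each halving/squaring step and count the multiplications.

Computing 3^41 by squaring (build up from 3^1; each line after the first costs one multiplication):

3^1 = 3
3^2 = (3^1)^2 = 3^2 = 9
3^4 = (3^2)^2 = 9^2 = 81
3^5 = 3 * 3^4 = 3 * 81 = 243
3^10 = (3^5)^2 = 243^2 = 59049
3^20 = (3^10)^2 = 59049^2 = 3486784401
3^40 = (3^20)^2 = 3486784401^2 = 12157665459056928801
3^41 = 3 * 3^40 = 3 * 12157665459056928801 = 36472996377170786403

Result: 36472996377170786403
Multiplications needed: 7 (7 lines after 3^1)

3^41 = 36472996377170786403. Using exponentiation by squaring, this requires 7 multiplications. The key idea: if the exponent is even, square the half-power; if odd, multiply by the base once.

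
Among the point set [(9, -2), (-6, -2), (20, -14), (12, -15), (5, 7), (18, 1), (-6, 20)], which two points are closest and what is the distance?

Computing all pairwise distances among 7 points:

d((9, -2), (-6, -2)) = 15.0
d((9, -2), (20, -14)) = 16.2788
d((9, -2), (12, -15)) = 13.3417
d((9, -2), (5, 7)) = 9.8489
d((9, -2), (18, 1)) = 9.4868
d((9, -2), (-6, 20)) = 26.6271
d((-6, -2), (20, -14)) = 28.6356
d((-6, -2), (12, -15)) = 22.2036
d((-6, -2), (5, 7)) = 14.2127
d((-6, -2), (18, 1)) = 24.1868
d((-6, -2), (-6, 20)) = 22.0
d((20, -14), (12, -15)) = 8.0623 <-- minimum
d((20, -14), (5, 7)) = 25.807
d((20, -14), (18, 1)) = 15.1327
d((20, -14), (-6, 20)) = 42.8019
d((12, -15), (5, 7)) = 23.0868
d((12, -15), (18, 1)) = 17.088
d((12, -15), (-6, 20)) = 39.3573
d((5, 7), (18, 1)) = 14.3178
d((5, 7), (-6, 20)) = 17.0294
d((18, 1), (-6, 20)) = 30.6105

Closest pair: (20, -14) and (12, -15) with distance 8.0623

The closest pair is (20, -14) and (12, -15) with Euclidean distance 8.0623. For 7 points, brute-force pairwise comparison is shown above. For large n, the divide-and-conquer algorithm (sort by x, recurse on halves, check the dividing strip) achieves O(n log n).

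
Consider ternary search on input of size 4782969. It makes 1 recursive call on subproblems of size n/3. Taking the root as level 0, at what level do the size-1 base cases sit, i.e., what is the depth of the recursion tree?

For divide and conquer with division factor 3:

Problem sizes at each level:
Level 0: 4782969
Level 1: 1594323
Level 2: 531441
Level 3: 177147
Level 4: 59049
Level 5: 19683
Level 6: 6561
Level 7: 2187
Level 8: 729
Level 9: 243
Level 10: 81
Level 11: 27
Level 12: 9
Level 13: 3
Level 14: 1

The root is level 0 and the size-1 base case is level 14 (the tree spans levels 0 through 14, i.e. 15 levels counting the root), so the depth is the number of divisions: log_3(4782969) = 14

The recursion tree depth is log_3(4782969) = 14. At each level, the problem size is divided by 3, so it takes 14 divisions to reduce to a base case of size 1. The algorithm makes 1 recursive call at each level.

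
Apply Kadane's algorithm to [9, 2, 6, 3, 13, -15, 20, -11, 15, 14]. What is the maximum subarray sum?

Using Kadane's algorithm on [9, 2, 6, 3, 13, -15, 20, -11, 15, 14]:

Scanning through the array:
Position 1 (value 2): max_ending_here = 11, max_so_far = 11
Position 2 (value 6): max_ending_here = 17, max_so_far = 17
Position 3 (value 3): max_ending_here = 20, max_so_far = 20
Position 4 (value 13): max_ending_here = 33, max_so_far = 33
Position 5 (value -15): max_ending_here = 18, max_so_far = 33
Position 6 (value 20): max_ending_here = 38, max_so_far = 38
Position 7 (value -11): max_ending_here = 27, max_so_far = 38
Position 8 (value 15): max_ending_here = 42, max_so_far = 42
Position 9 (value 14): max_ending_here = 56, max_so_far = 56

Maximum subarray: [9, 2, 6, 3, 13, -15, 20, -11, 15, 14]
Maximum sum: 56

The maximum subarray is [9, 2, 6, 3, 13, -15, 20, -11, 15, 14] with sum 56. This subarray runs from index 0 to index 9.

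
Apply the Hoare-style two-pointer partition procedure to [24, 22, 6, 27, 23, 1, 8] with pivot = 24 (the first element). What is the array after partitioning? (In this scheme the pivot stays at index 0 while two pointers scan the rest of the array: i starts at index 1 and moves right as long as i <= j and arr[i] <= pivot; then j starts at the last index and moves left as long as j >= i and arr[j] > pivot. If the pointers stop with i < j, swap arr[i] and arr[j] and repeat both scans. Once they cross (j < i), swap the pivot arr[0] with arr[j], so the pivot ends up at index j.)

Hoare-style two-pointer partition with pivot = 24:

Initial array: [24, 22, 6, 27, 23, 1, 8]

Pointers start at i = 1, j = 6.
i stops at index 3 (arr[3]=27 > 24), j stops at index 6 (arr[6]=8 <= 24): swap arr[3] and arr[6], array becomes [24, 22, 6, 8, 23, 1, 27]
i ends at 6, j ends at 5: the pointers have crossed (j < i), so scanning stops.

Swap pivot arr[0] with arr[5] to place pivot at position 5: [1, 22, 6, 8, 23, 24, 27]
Pivot position: 5

After partitioning with pivot 24, the array becomes [1, 22, 6, 8, 23, 24, 27]. The pivot is placed at index 5. All elements to the left of the pivot are <= 24, and all elements to the right are > 24.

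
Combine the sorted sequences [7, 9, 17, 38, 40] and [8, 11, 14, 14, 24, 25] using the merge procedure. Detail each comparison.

Merging process:

Compare 7 vs 8: take 7 from left. Merged: [7]
Compare 9 vs 8: take 8 from right. Merged: [7, 8]
Compare 9 vs 11: take 9 from left. Merged: [7, 8, 9]
Compare 17 vs 11: take 11 from right. Merged: [7, 8, 9, 11]
Compare 17 vs 14: take 14 from right. Merged: [7, 8, 9, 11, 14]
Compare 17 vs 14: take 14 from right. Merged: [7, 8, 9, 11, 14, 14]
Compare 17 vs 24: take 17 from left. Merged: [7, 8, 9, 11, 14, 14, 17]
Compare 38 vs 24: take 24 from right. Merged: [7, 8, 9, 11, 14, 14, 17, 24]
Compare 38 vs 25: take 25 from right. Merged: [7, 8, 9, 11, 14, 14, 17, 24, 25]
Append remaining from left: [38, 40]. Merged: [7, 8, 9, 11, 14, 14, 17, 24, 25, 38, 40]

Final merged array: [7, 8, 9, 11, 14, 14, 17, 24, 25, 38, 40]
Total comparisons: 9

The merged array is [7, 8, 9, 11, 14, 14, 17, 24, 25, 38, 40], requiring 9 comparisons. The merge step runs in O(n) time where n is the total number of elements.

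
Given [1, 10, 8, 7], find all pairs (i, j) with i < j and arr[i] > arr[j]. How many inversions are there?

Finding inversions in [1, 10, 8, 7]:

(1, 2): arr[1]=10 > arr[2]=8
(1, 3): arr[1]=10 > arr[3]=7
(2, 3): arr[2]=8 > arr[3]=7

Total inversions: 3

The array has 3 inversion(s): (1,2), (1,3), (2,3). Each pair (i,j) satisfies i < j and arr[i] > arr[j].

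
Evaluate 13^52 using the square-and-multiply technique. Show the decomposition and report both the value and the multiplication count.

Computing 13^52 by squaring (build up from 13^1; each line after the first costs one multiplication):

13^1 = 13
13^2 = (13^1)^2 = 13^2 = 169
13^3 = 13 * 13^2 = 13 * 169 = 2197
13^6 = (13^3)^2 = 2197^2 = 4826809
13^12 = (13^6)^2 = 4826809^2 = 23298085122481
13^13 = 13 * 13^12 = 13 * 23298085122481 = 302875106592253
13^26 = (13^13)^2 = 302875106592253^2 = 91733330193268616658399616009
13^52 = (13^26)^2 = 91733330193268616658399616009^2 = 8415003868347247618489696679505181495471801448798649088081

Result: 8415003868347247618489696679505181495471801448798649088081
Multiplications needed: 7 (7 lines after 13^1)

13^52 = 8415003868347247618489696679505181495471801448798649088081. Using exponentiation by squaring, this requires 7 multiplications. The key idea: if the exponent is even, square the half-power; if odd, multiply by the base once.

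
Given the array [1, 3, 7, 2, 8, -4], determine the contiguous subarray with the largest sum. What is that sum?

Using Kadane's algorithm on [1, 3, 7, 2, 8, -4]:

Scanning through the array:
Position 1 (value 3): max_ending_here = 4, max_so_far = 4
Position 2 (value 7): max_ending_here = 11, max_so_far = 11
Position 3 (value 2): max_ending_here = 13, max_so_far = 13
Position 4 (value 8): max_ending_here = 21, max_so_far = 21
Position 5 (value -4): max_ending_here = 17, max_so_far = 21

Maximum subarray: [1, 3, 7, 2, 8]
Maximum sum: 21

The maximum subarray is [1, 3, 7, 2, 8] with sum 21. This subarray runs from index 0 to index 4.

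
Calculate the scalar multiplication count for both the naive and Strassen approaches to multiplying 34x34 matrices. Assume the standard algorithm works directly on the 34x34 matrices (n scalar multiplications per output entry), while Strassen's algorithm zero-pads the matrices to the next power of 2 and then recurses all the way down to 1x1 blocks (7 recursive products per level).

Matrix multiplication for 34x34 matrices:

Strassen's algorithm requires power-of-2 dimensions. Pad 34x34 to 64x64 (next power of 2).

Standard algorithm: 34^3 = 39304 multiplications
Strassen's algorithm: 7^(log2(64)) = 7^6 = 117649 multiplications
Difference: 39304 - 117649 = -78345 (Strassen uses MORE here due to padding overhead — for small or just-over-power-of-2 n, padding can outweigh the per-level savings)

Standard: 39304 multiplications (34^3). Strassen: 117649 multiplications (7^6, after padding to 64x64). Strassen reduces 8 recursive multiplications to 7 at each level.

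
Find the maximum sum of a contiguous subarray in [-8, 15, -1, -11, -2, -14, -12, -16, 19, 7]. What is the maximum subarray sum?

Using Kadane's algorithm on [-8, 15, -1, -11, -2, -14, -12, -16, 19, 7]:

Scanning through the array:
Position 1 (value 15): max_ending_here = 15, max_so_far = 15
Position 2 (value -1): max_ending_here = 14, max_so_far = 15
Position 3 (value -11): max_ending_here = 3, max_so_far = 15
Position 4 (value -2): max_ending_here = 1, max_so_far = 15
Position 5 (value -14): max_ending_here = -13, max_so_far = 15
Position 6 (value -12): max_ending_here = -12, max_so_far = 15
Position 7 (value -16): max_ending_here = -16, max_so_far = 15
Position 8 (value 19): max_ending_here = 19, max_so_far = 19
Position 9 (value 7): max_ending_here = 26, max_so_far = 26

Maximum subarray: [19, 7]
Maximum sum: 26

The maximum subarray is [19, 7] with sum 26. This subarray runs from index 8 to index 9.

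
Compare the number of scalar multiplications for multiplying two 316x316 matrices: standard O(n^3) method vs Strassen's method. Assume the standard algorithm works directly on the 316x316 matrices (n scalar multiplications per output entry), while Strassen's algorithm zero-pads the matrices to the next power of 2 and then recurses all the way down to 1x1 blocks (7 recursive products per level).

Matrix multiplication for 316x316 matrices:

Strassen's algorithm requires power-of-2 dimensions. Pad 316x316 to 512x512 (next power of 2).

Standard algorithm: 316^3 = 31554496 multiplications
Strassen's algorithm: 7^(log2(512)) = 7^9 = 40353607 multiplications
Difference: 31554496 - 40353607 = -8799111 (Strassen uses MORE here due to padding overhead — for small or just-over-power-of-2 n, padding can outweigh the per-level savings)

Standard: 31554496 multiplications (316^3). Strassen: 40353607 multiplications (7^9, after padding to 512x512). Strassen reduces 8 recursive multiplications to 7 at each level.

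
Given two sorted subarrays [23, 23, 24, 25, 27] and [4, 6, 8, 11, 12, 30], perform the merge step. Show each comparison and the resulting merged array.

Merging process:

Compare 23 vs 4: take 4 from right. Merged: [4]
Compare 23 vs 6: take 6 from right. Merged: [4, 6]
Compare 23 vs 8: take 8 from right. Merged: [4, 6, 8]
Compare 23 vs 11: take 11 from right. Merged: [4, 6, 8, 11]
Compare 23 vs 12: take 12 from right. Merged: [4, 6, 8, 11, 12]
Compare 23 vs 30: take 23 from left. Merged: [4, 6, 8, 11, 12, 23]
Compare 23 vs 30: take 23 from left. Merged: [4, 6, 8, 11, 12, 23, 23]
Compare 24 vs 30: take 24 from left. Merged: [4, 6, 8, 11, 12, 23, 23, 24]
Compare 25 vs 30: take 25 from left. Merged: [4, 6, 8, 11, 12, 23, 23, 24, 25]
Compare 27 vs 30: take 27 from left. Merged: [4, 6, 8, 11, 12, 23, 23, 24, 25, 27]
Append remaining from right: [30]. Merged: [4, 6, 8, 11, 12, 23, 23, 24, 25, 27, 30]

Final merged array: [4, 6, 8, 11, 12, 23, 23, 24, 25, 27, 30]
Total comparisons: 10

The merged array is [4, 6, 8, 11, 12, 23, 23, 24, 25, 27, 30], requiring 10 comparisons. The merge step runs in O(n) time where n is the total number of elements.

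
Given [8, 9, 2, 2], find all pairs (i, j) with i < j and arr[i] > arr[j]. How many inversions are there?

Finding inversions in [8, 9, 2, 2]:

(0, 2): arr[0]=8 > arr[2]=2
(0, 3): arr[0]=8 > arr[3]=2
(1, 2): arr[1]=9 > arr[2]=2
(1, 3): arr[1]=9 > arr[3]=2

Total inversions: 4

The array has 4 inversion(s): (0,2), (0,3), (1,2), (1,3). Each pair (i,j) satisfies i < j and arr[i] > arr[j].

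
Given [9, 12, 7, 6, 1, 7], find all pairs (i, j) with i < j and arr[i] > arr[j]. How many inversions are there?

Finding inversions in [9, 12, 7, 6, 1, 7]:

(0, 2): arr[0]=9 > arr[2]=7
(0, 3): arr[0]=9 > arr[3]=6
(0, 4): arr[0]=9 > arr[4]=1
(0, 5): arr[0]=9 > arr[5]=7
(1, 2): arr[1]=12 > arr[2]=7
(1, 3): arr[1]=12 > arr[3]=6
(1, 4): arr[1]=12 > arr[4]=1
(1, 5): arr[1]=12 > arr[5]=7
(2, 3): arr[2]=7 > arr[3]=6
(2, 4): arr[2]=7 > arr[4]=1
(3, 4): arr[3]=6 > arr[4]=1

Total inversions: 11

The array has 11 inversion(s): (0,2), (0,3), (0,4), (0,5), (1,2), (1,3), (1,4), (1,5), (2,3), (2,4), (3,4). Each pair (i,j) satisfies i < j and arr[i] > arr[j].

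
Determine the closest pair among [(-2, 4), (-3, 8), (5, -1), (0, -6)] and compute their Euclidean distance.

Computing all pairwise distances among 4 points:

d((-2, 4), (-3, 8)) = 4.1231 <-- minimum
d((-2, 4), (5, -1)) = 8.6023
d((-2, 4), (0, -6)) = 10.198
d((-3, 8), (5, -1)) = 12.0416
d((-3, 8), (0, -6)) = 14.3178
d((5, -1), (0, -6)) = 7.0711

Closest pair: (-2, 4) and (-3, 8) with distance 4.1231

The closest pair is (-2, 4) and (-3, 8) with Euclidean distance 4.1231. For 4 points, brute-force pairwise comparison is shown above. For large n, the divide-and-conquer algorithm (sort by x, recurse on halves, check the dividing strip) achieves O(n log n).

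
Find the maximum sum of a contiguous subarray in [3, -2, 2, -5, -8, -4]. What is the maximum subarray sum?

Using Kadane's algorithm on [3, -2, 2, -5, -8, -4]:

Scanning through the array:
Position 1 (value -2): max_ending_here = 1, max_so_far = 3
Position 2 (value 2): max_ending_here = 3, max_so_far = 3
Position 3 (value -5): max_ending_here = -2, max_so_far = 3
Position 4 (value -8): max_ending_here = -8, max_so_far = 3
Position 5 (value -4): max_ending_here = -4, max_so_far = 3

Maximum subarray: [3]
Maximum sum: 3

The maximum subarray is [3] with sum 3. This subarray runs from index 0 to index 0.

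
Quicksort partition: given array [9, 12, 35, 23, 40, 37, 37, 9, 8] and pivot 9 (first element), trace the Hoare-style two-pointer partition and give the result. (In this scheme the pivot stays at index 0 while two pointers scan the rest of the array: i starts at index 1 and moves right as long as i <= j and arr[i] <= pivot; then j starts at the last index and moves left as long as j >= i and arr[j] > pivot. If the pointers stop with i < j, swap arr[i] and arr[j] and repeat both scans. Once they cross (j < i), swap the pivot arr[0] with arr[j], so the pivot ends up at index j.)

Hoare-style two-pointer partition with pivot = 9:

Initial array: [9, 12, 35, 23, 40, 37, 37, 9, 8]

Pointers start at i = 1, j = 8.
i stops at index 1 (arr[1]=12 > 9), j stops at index 8 (arr[8]=8 <= 9): swap arr[1] and arr[8], array becomes [9, 8, 35, 23, 40, 37, 37, 9, 12]
i stops at index 2 (arr[2]=35 > 9), j stops at index 7 (arr[7]=9 <= 9): swap arr[2] and arr[7], array becomes [9, 8, 9, 23, 40, 37, 37, 35, 12]
i ends at 3, j ends at 2: the pointers have crossed (j < i), so scanning stops.

Swap pivot arr[0] with arr[2] to place pivot at position 2: [9, 8, 9, 23, 40, 37, 37, 35, 12]
Pivot position: 2

After partitioning with pivot 9, the array becomes [9, 8, 9, 23, 40, 37, 37, 35, 12]. The pivot is placed at index 2. All elements to the left of the pivot are <= 9, and all elements to the right are > 9.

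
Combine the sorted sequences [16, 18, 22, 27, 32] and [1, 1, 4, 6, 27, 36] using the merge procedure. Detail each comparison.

Merging process:

Compare 16 vs 1: take 1 from right. Merged: [1]
Compare 16 vs 1: take 1 from right. Merged: [1, 1]
Compare 16 vs 4: take 4 from right. Merged: [1, 1, 4]
Compare 16 vs 6: take 6 from right. Merged: [1, 1, 4, 6]
Compare 16 vs 27: take 16 from left. Merged: [1, 1, 4, 6, 16]
Compare 18 vs 27: take 18 from left. Merged: [1, 1, 4, 6, 16, 18]
Compare 22 vs 27: take 22 from left. Merged: [1, 1, 4, 6, 16, 18, 22]
Compare 27 vs 27: take 27 from left. Merged: [1, 1, 4, 6, 16, 18, 22, 27]
Compare 32 vs 27: take 27 from right. Merged: [1, 1, 4, 6, 16, 18, 22, 27, 27]
Compare 32 vs 36: take 32 from left. Merged: [1, 1, 4, 6, 16, 18, 22, 27, 27, 32]
Append remaining from right: [36]. Merged: [1, 1, 4, 6, 16, 18, 22, 27, 27, 32, 36]

Final merged array: [1, 1, 4, 6, 16, 18, 22, 27, 27, 32, 36]
Total comparisons: 10

The merged array is [1, 1, 4, 6, 16, 18, 22, 27, 27, 32, 36], requiring 10 comparisons. The merge step runs in O(n) time where n is the total number of elements.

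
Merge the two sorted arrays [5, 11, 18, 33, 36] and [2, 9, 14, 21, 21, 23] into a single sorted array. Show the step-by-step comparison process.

Merging process:

Compare 5 vs 2: take 2 from right. Merged: [2]
Compare 5 vs 9: take 5 from left. Merged: [2, 5]
Compare 11 vs 9: take 9 from right. Merged: [2, 5, 9]
Compare 11 vs 14: take 11 from left. Merged: [2, 5, 9, 11]
Compare 18 vs 14: take 14 from right. Merged: [2, 5, 9, 11, 14]
Compare 18 vs 21: take 18 from left. Merged: [2, 5, 9, 11, 14, 18]
Compare 33 vs 21: take 21 from right. Merged: [2, 5, 9, 11, 14, 18, 21]
Compare 33 vs 21: take 21 from right. Merged: [2, 5, 9, 11, 14, 18, 21, 21]
Compare 33 vs 23: take 23 from right. Merged: [2, 5, 9, 11, 14, 18, 21, 21, 23]
Append remaining from left: [33, 36]. Merged: [2, 5, 9, 11, 14, 18, 21, 21, 23, 33, 36]

Final merged array: [2, 5, 9, 11, 14, 18, 21, 21, 23, 33, 36]
Total comparisons: 9

The merged array is [2, 5, 9, 11, 14, 18, 21, 21, 23, 33, 36], requiring 9 comparisons. The merge step runs in O(n) time where n is the total number of elements.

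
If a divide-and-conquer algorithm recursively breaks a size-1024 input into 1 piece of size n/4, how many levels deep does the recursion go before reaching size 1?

For divide and conquer with division factor 4:

Problem sizes at each level:
Level 0: 1024
Level 1: 256
Level 2: 64
Level 3: 16
Level 4: 4
Level 5: 1

The root is level 0 and the size-1 base case is level 5 (the tree spans levels 0 through 5, i.e. 6 levels counting the root), so the depth is the number of divisions: log_4(1024) = 5

The recursion tree depth is log_4(1024) = 5. At each level, the problem size is divided by 4, so it takes 5 divisions to reduce to a base case of size 1. The algorithm makes 1 recursive call at each level.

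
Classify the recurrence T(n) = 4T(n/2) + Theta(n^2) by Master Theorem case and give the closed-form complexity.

Master Theorem for T(n) = 4T(n/2) + O(n^2):

a = 4, b = 2, c = 2
log_b(a) = log_2(4) = 2.0000

Case 2: c = 2 = log_2(4) = 2.0000
T(n) = O(n^2 log n) = O(n^2 log n)

For T(n) = 4T(n/2) + O(n^2): log_2(4) = 2.0000. This is Case 2 of the Master Theorem (c = log_b(a), equal work at all levels), giving O(n^2 log n).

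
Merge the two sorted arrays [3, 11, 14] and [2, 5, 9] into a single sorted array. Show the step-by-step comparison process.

Merging process:

Compare 3 vs 2: take 2 from right. Merged: [2]
Compare 3 vs 5: take 3 from left. Merged: [2, 3]
Compare 11 vs 5: take 5 from right. Merged: [2, 3, 5]
Compare 11 vs 9: take 9 from right. Merged: [2, 3, 5, 9]
Append remaining from left: [11, 14]. Merged: [2, 3, 5, 9, 11, 14]

Final merged array: [2, 3, 5, 9, 11, 14]
Total comparisons: 4

The merged array is [2, 3, 5, 9, 11, 14], requiring 4 comparisons. The merge step runs in O(n) time where n is the total number of elements.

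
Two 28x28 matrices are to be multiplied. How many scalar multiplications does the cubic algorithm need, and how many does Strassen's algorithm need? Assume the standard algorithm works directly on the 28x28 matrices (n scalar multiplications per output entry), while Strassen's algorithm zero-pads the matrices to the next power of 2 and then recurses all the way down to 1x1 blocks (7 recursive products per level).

Matrix multiplication for 28x28 matrices:

Strassen's algorithm requires power-of-2 dimensions. Pad 28x28 to 32x32 (next power of 2).

Standard algorithm: 28^3 = 21952 multiplications
Strassen's algorithm: 7^(log2(32)) = 7^5 = 16807 multiplications
Savings: 21952 - 16807 = 5145 multiplications

Standard: 21952 multiplications (28^3). Strassen: 16807 multiplications (7^5, after padding to 32x32). Strassen reduces 8 recursive multiplications to 7 at each level.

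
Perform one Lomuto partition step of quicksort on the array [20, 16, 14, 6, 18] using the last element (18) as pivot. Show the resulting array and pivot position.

Lomuto partition with pivot = 18:

Initial array: [20, 16, 14, 6, 18]

arr[0]=20 > 18: no swap
arr[1]=16 <= 18: swap with position 0, array becomes [16, 20, 14, 6, 18]
arr[2]=14 <= 18: swap with position 1, array becomes [16, 14, 20, 6, 18]
arr[3]=6 <= 18: swap with position 2, array becomes [16, 14, 6, 20, 18]

Place pivot at position 3: [16, 14, 6, 18, 20]
Pivot position: 3

After partitioning with pivot 18, the array becomes [16, 14, 6, 18, 20]. The pivot is placed at index 3. All elements to the left of the pivot are <= 18, and all elements to the right are > 18.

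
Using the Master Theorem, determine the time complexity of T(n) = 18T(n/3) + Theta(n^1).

Master Theorem for T(n) = 18T(n/3) + O(n^1):

a = 18, b = 3, c = 1
log_b(a) = log_3(18) = 2.6309

Case 1: c = 1 < log_3(18) = 2.6309
T(n) = O(n^(log_3 18))

For T(n) = 18T(n/3) + O(n^1): log_3(18) = 2.6309. This is Case 1 of the Master Theorem (c < log_b(a), work dominated by leaves), giving O(n^(log_3 18)).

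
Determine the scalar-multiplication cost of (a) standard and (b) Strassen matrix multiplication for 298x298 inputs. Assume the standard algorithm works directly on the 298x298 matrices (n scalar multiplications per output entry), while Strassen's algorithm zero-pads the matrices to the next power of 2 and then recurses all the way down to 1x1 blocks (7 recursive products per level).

Matrix multiplication for 298x298 matrices:

Strassen's algorithm requires power-of-2 dimensions. Pad 298x298 to 512x512 (next power of 2).

Standard algorithm: 298^3 = 26463592 multiplications
Strassen's algorithm: 7^(log2(512)) = 7^9 = 40353607 multiplications
Difference: 26463592 - 40353607 = -13890015 (Strassen uses MORE here due to padding overhead — for small or just-over-power-of-2 n, padding can outweigh the per-level savings)

Standard: 26463592 multiplications (298^3). Strassen: 40353607 multiplications (7^9, after padding to 512x512). Strassen reduces 8 recursive multiplications to 7 at each level.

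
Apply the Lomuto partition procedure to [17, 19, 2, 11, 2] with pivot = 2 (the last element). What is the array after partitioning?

Lomuto partition with pivot = 2:

Initial array: [17, 19, 2, 11, 2]

arr[0]=17 > 2: no swap
arr[1]=19 > 2: no swap
arr[2]=2 <= 2: swap with position 0, array becomes [2, 19, 17, 11, 2]
arr[3]=11 > 2: no swap

Place pivot at position 1: [2, 2, 17, 11, 19]
Pivot position: 1

After partitioning with pivot 2, the array becomes [2, 2, 17, 11, 19]. The pivot is placed at index 1. All elements to the left of the pivot are <= 2, and all elements to the right are > 2.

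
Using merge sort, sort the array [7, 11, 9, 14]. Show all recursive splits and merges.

Merge sort trace:

Split: [7, 11, 9, 14] -> [7, 11] and [9, 14]
  Split: [7, 11] -> [7] and [11]
  Merge: [7] + [11] -> [7, 11]
  Split: [9, 14] -> [9] and [14]
  Merge: [9] + [14] -> [9, 14]
Merge: [7, 11] + [9, 14] -> [7, 9, 11, 14]

Final sorted array: [7, 9, 11, 14]

The merge sort proceeds by recursively splitting the array and merging sorted halves.
After all merges, the sorted array is [7, 9, 11, 14].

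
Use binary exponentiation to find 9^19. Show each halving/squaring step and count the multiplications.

Computing 9^19 by squaring (build up from 9^1; each line after the first costs one multiplication):

9^1 = 9
9^2 = (9^1)^2 = 9^2 = 81
9^4 = (9^2)^2 = 81^2 = 6561
9^8 = (9^4)^2 = 6561^2 = 43046721
9^9 = 9 * 9^8 = 9 * 43046721 = 387420489
9^18 = (9^9)^2 = 387420489^2 = 150094635296999121
9^19 = 9 * 9^18 = 9 * 150094635296999121 = 1350851717672992089

Result: 1350851717672992089
Multiplications needed: 6 (6 lines after 9^1)

9^19 = 1350851717672992089. Using exponentiation by squaring, this requires 6 multiplications. The key idea: if the exponent is even, square the half-power; if odd, multiply by the base once.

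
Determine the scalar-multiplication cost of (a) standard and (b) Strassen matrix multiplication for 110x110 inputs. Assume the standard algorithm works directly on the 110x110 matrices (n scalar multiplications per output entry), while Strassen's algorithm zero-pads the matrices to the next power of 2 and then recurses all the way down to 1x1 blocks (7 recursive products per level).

Matrix multiplication for 110x110 matrices:

Strassen's algorithm requires power-of-2 dimensions. Pad 110x110 to 128x128 (next power of 2).

Standard algorithm: 110^3 = 1331000 multiplications
Strassen's algorithm: 7^(log2(128)) = 7^7 = 823543 multiplications
Savings: 1331000 - 823543 = 507457 multiplications

Standard: 1331000 multiplications (110^3). Strassen: 823543 multiplications (7^7, after padding to 128x128). Strassen reduces 8 recursive multiplications to 7 at each level.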